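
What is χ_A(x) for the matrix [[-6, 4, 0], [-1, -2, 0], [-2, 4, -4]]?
xI - A = [[x + 6, -4, 0], [1, x + 2, 0], [2, -4, x + 4]].

Expanding det(xI - A) along the first row:
det(xI - A) = + (x + 6)·det([[x + 2, 0], [-4, x + 4]]) - (-4)·det([[1, 0], [2, x + 4]]) + (0)·det([[1, x + 2], [2, -4]]).

Evaluating gives χ_A(x) = x^3 + 12x^2 + 48x + 64 = (x + 4)^3.

χ_A(x) = (x + 4)^3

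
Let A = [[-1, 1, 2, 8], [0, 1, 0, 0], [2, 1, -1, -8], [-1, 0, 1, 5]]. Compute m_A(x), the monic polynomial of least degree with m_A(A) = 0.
The characteristic polynomial factors as (x - 1)^4. The minimal polynomial is ∏(x - λ)^{k_λ} where k_λ is the size of the largest Jordan block at λ.

For λ = 1: rank(A - I) = 2, and the largest Jordan block has size 2 (the smallest k with rank((A - I)^k) = rank((A - I)^(k+1))).

So m_A(x) = (x - 1)^2.

m_A(x) = (x - 1)^2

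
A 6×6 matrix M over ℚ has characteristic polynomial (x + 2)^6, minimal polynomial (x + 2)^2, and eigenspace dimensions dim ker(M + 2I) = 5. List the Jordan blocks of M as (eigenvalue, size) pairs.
Jordan blocks: (-2, 2), (-2, 1), (-2, 1), (-2, 1), (-2, 1)

λ = -2: algebraic multiplicity 6 (exponent in χ_M), largest block size 2 (exponent in m_M), 5 blocks (geometric multiplicity). These force block sizes [2, 1, 1, 1, 1].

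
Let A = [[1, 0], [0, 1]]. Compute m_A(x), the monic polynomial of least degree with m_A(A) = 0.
The characteristic polynomial factors as (x - 1)^2. The minimal polynomial is ∏(x - λ)^{k_λ} where k_λ is the size of the largest Jordan block at λ.

For λ = 1: rank(A - I) = 0, and the largest Jordan block has size 1 (the smallest k with rank((A - I)^k) = rank((A - I)^(k+1))).

So m_A(x) = x - 1.

m_A(x) = x - 1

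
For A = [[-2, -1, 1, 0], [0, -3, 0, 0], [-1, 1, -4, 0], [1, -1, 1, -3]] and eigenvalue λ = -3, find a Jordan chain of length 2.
We seek v_1 ∈ ker((A + 3I)^2) \ ker(A + 3I), then set v_{i+1} = (A + 3I) v_i.

One such chain is v_1 = [[0, 1, 0, 0]]^T, v_2 = [[-1, 0, 1, -1]]^T. Check: (A + 3I) v_2 = [[0, 0, 0, 0]]^T = 0.

v_1 = [[0, 1, 0, 0]]^T, v_2 = [[-1, 0, 1, -1]]^T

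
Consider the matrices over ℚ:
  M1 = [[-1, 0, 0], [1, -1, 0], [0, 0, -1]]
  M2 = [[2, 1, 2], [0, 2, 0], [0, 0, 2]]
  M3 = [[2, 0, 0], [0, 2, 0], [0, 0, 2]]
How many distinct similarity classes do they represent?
3 classes: {M1}, {M2}, {M3}

Characteristic polynomials: χ_{M1} = (x + 1)^3, χ_{M2} = (x - 2)^3, χ_{M3} = (x - 2)^3.

{M1}: invariant factors x + 1, (x + 1)^2.

{M2}: invariant factors x - 2, (x - 2)^2.

{M3}: invariant factors x - 2, x - 2, x - 2.

Matrices are similar if and only if their invariant-factor lists agree; the partition into similarity classes is {M1}, {M2}, {M3}.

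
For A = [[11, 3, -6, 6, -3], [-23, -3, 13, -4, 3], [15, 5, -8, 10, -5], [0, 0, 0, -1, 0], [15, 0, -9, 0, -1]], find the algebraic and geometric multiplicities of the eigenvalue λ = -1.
algebraic multiplicity 4, geometric multiplicity 2

The characteristic polynomial is (x - 2)(x + 1)^4, so the factor x + 1 appears with exponent 4: the algebraic multiplicity is 4.

rank(A + I) = 3, so the eigenspace has dimension 5 - 3 = 2: the geometric multiplicity is 2.

Since 2 < 4, A is not diagonalizable.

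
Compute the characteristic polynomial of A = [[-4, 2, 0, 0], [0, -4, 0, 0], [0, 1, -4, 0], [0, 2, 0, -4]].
xI - A = [[x + 4, -2, 0, 0], [0, x + 4, 0, 0], [0, -1, x + 4, 0], [0, -2, 0, x + 4]].

Expanding det(xI - A) along the first row:
det(xI - A) = + (x + 4)·det([[x + 4, 0, 0], [-1, x + 4, 0], [-2, 0, x + 4]]) - (-2)·det([[0, 0, 0], [0, x + 4, 0], [0, 0, x + 4]]) + (0)·det([[0, x + 4, 0], [0, -1, 0], [0, -2, x + 4]]) - (0)·det([[0, x + 4, 0], [0, -1, x + 4], [0, -2, 0]]).

Evaluating gives χ_A(x) = x^4 + 16x^3 + 96x^2 + 256x + 256 = (x + 4)^4.

χ_A(x) = (x + 4)^4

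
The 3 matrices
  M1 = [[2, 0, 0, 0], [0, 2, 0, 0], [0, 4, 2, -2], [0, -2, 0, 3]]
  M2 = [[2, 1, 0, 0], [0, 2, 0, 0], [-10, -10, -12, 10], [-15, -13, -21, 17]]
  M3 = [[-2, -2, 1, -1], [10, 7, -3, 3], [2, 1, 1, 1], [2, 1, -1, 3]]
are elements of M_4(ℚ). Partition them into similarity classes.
Characteristic polynomials: χ_{M1} = (x - 3)(x - 2)^3, χ_{M2} = (x - 3)(x - 2)^3, χ_{M3} = (x - 3)(x - 2)^3.

{M1}: invariant factors x - 2, x - 2, (x - 3)(x - 2).

{M2, M3}: invariant factors x - 2, (x - 3)(x - 2)^2.

Matrices are similar if and only if their invariant-factor lists agree; the partition into similarity classes is {M1}, {M2, M3}.

2 classes: {M1}, {M2, M3}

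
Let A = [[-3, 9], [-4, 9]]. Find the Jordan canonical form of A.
The characteristic polynomial is det(xI - A) = (x - 3)^2, so the eigenvalues are 3 (algebraic multiplicity 2).

For λ = 3: rank(A - 3I) = 1, rank((A - 3I)^2) = 0. The eigenspace has dimension 2 - 1 = 1, so there is 1 Jordan block; the rank sequence gives block sizes [2].

Assembling the blocks gives the Jordan form J above.

J = [[3, 1], [0, 3]]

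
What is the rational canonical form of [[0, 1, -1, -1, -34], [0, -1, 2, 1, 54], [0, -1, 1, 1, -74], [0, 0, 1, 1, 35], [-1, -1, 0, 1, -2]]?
R = [[0, 0, 0, 0, -108], [1, 0, 0, 0, -72], [0, 1, 0, 0, 21], [0, 0, 1, 0, 17], [0, 0, 0, 1, -1]]

The invariant factors of A (the non-unit diagonal entries of the Smith normal form of xI - A over ℚ[x]) are (x - 3)^2(x + 2)^2(x + 3), each dividing the next. The characteristic polynomial is their product, (x - 3)^2(x + 2)^2(x + 3).

The rational canonical form is the block-diagonal matrix of companion matrices C(f_i):
R = [[0, 0, 0, 0, -108], [1, 0, 0, 0, -72], [0, 1, 0, 0, 21], [0, 0, 1, 0, 17], [0, 0, 0, 1, -1]].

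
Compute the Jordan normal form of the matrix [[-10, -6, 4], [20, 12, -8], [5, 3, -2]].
The characteristic polynomial is det(xI - A) = x^3, so the eigenvalues are 0 (algebraic multiplicity 3).

For λ = 0: rank(A) = 1, rank(A^2) = 0. The eigenspace has dimension 3 - 1 = 2, so there are 2 Jordan blocks; the rank sequence gives block sizes [2, 1].

Assembling the blocks gives the Jordan form J above.

J = [[0, 1, 0], [0, 0, 0], [0, 0, 0]]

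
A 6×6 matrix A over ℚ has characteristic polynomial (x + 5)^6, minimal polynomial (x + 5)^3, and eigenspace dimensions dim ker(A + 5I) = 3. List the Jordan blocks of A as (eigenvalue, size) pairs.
Jordan blocks: (-5, 3), (-5, 2), (-5, 1)

λ = -5: algebraic multiplicity 6 (exponent in χ_A), largest block size 3 (exponent in m_A), 3 blocks (geometric multiplicity). These force block sizes [3, 2, 1].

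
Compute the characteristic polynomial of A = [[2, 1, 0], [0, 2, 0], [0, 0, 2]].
xI - A = [[x - 2, -1, 0], [0, x - 2, 0], [0, 0, x - 2]].

Expanding det(xI - A) along the first row:
det(xI - A) = + (x - 2)·det([[x - 2, 0], [0, x - 2]]) - (-1)·det([[0, 0], [0, x - 2]]) + (0)·det([[0, x - 2], [0, 0]]).

Evaluating gives χ_A(x) = x^3 - 6x^2 + 12x - 8 = (x - 2)^3.

χ_A(x) = (x - 2)^3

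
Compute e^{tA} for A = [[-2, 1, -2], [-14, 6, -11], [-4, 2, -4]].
e^{tA} = [[-t^2 - 2*t + 1, t, t*(t - 4)/2], [2*t*(-3*t - 7), 6*t + 1, t*(3*t - 11)], [2*t*(-t - 2), 2*t, t^2 - 4*t + 1]]

A has Jordan form J = [[0, 1, 0], [0, 0, 1], [0, 0, 0]] with A = PJP^{-1}, so e^{tA} = P e^{tJ} P^{-1}.

For a Jordan block J_k(λ), e^{tJ_k(λ)} = e^{λt} · (I + tN + t^2 N^2/2! + ... + t^{k-1} N^{k-1}/(k-1)!) where N is the nilpotent superdiagonal part.

Assembling the blocks and conjugating back gives the entries of e^{tA} as shown above.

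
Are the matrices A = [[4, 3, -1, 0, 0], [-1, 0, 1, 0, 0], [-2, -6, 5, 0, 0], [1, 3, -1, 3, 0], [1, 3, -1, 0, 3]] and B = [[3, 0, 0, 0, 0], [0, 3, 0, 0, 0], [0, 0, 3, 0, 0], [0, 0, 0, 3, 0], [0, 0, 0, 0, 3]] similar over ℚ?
No.

Both have characteristic polynomial (x - 3)^5, but the minimal polynomial of A is (x - 3)^2 while the minimal polynomial of B is x - 3. The minimal polynomial is a similarity invariant, so A and B are not similar.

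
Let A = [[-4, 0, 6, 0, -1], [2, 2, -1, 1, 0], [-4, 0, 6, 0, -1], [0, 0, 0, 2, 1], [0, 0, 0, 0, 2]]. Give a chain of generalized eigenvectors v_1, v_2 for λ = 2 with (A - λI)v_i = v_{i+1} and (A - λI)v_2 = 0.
v_1 = [[1, 0, 1, 0, 0]]^T, v_2 = [[0, 1, 0, 0, 0]]^T

We seek v_1 ∈ ker((A - 2I)^2) \ ker(A - 2I), then set v_{i+1} = (A - 2I) v_i.

One such chain is v_1 = [[1, 0, 1, 0, 0]]^T, v_2 = [[0, 1, 0, 0, 0]]^T. Check: (A - 2I) v_2 = [[0, 0, 0, 0, 0]]^T = 0.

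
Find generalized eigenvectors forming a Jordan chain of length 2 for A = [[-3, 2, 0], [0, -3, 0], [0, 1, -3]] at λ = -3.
We seek v_1 ∈ ker((A + 3I)^2) \ ker(A + 3I), then set v_{i+1} = (A + 3I) v_i.

One such chain is v_1 = [[0, 1, 2]]^T, v_2 = [[2, 0, 1]]^T. Check: (A + 3I) v_2 = [[0, 0, 0]]^T = 0.

v_1 = [[0, 1, 2]]^T, v_2 = [[2, 0, 1]]^T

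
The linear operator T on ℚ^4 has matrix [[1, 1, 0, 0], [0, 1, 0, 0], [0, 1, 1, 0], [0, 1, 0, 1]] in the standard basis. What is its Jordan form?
J = [[1, 1, 0, 0], [0, 1, 0, 0], [0, 0, 1, 0], [0, 0, 0, 1]]

The characteristic polynomial is det(xI - A) = (x - 1)^4, so the eigenvalues are 1 (algebraic multiplicity 4).

For λ = 1: rank(A - I) = 1, rank((A - I)^2) = 0. The eigenspace has dimension 4 - 1 = 3, so there are 3 Jordan blocks; the rank sequence gives block sizes [2, 1, 1].

Assembling the blocks gives the Jordan form J above.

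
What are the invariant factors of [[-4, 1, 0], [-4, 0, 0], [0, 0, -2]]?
x + 2, (x + 2)^2

The Jordan structure of A has elementary divisors (x + 2)^2, (x + 2). Arranging the block sizes at each eigenvalue in decreasing order and taking row products gives the invariant factors.

Invariant factors (smallest first, each dividing the next): x + 2, (x + 2)^2.

Check: the last factor (x + 2)^2 is the minimal polynomial, and the product (x + 2)^3 is the characteristic polynomial.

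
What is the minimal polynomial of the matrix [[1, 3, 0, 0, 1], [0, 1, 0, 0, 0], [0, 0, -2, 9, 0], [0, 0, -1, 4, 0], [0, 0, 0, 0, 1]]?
The characteristic polynomial factors as (x - 1)^5. The minimal polynomial is ∏(x - λ)^{k_λ} where k_λ is the size of the largest Jordan block at λ.

For λ = 1: rank(A - I) = 2, and the largest Jordan block has size 2 (the smallest k with rank((A - I)^k) = rank((A - I)^(k+1))).

So m_A(x) = (x - 1)^2.

m_A(x) = (x - 1)^2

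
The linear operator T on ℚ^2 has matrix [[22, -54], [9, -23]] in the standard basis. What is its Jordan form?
J = [[-5, 0], [0, 4]]

The characteristic polynomial is det(xI - A) = (x - 4)(x + 5), so the eigenvalues are -5 (algebraic multiplicity 1), 4 (algebraic multiplicity 1).

For λ = -5: algebraic multiplicity 1 gives one 1×1 block.

For λ = 4: algebraic multiplicity 1 gives one 1×1 block.

Assembling the blocks gives the Jordan form J above.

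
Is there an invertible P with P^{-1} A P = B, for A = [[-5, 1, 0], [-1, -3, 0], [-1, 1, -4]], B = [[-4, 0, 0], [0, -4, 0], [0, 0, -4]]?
No.

Both have characteristic polynomial (x + 4)^3, but the minimal polynomial of A is (x + 4)^2 while the minimal polynomial of B is x + 4. The minimal polynomial is a similarity invariant, so A and B are not similar.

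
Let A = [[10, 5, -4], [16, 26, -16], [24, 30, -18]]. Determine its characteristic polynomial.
χ_A(x) = (x - 6)^3

xI - A = [[x - 10, -5, 4], [-16, x - 26, 16], [-24, -30, x + 18]].

Expanding det(xI - A) along the first row:
det(xI - A) = + (x - 10)·det([[x - 26, 16], [-30, x + 18]]) - (-5)·det([[-16, 16], [-24, x + 18]]) + (4)·det([[-16, x - 26], [-24, -30]]).

Evaluating gives χ_A(x) = x^3 - 18x^2 + 108x - 216 = (x - 6)^3.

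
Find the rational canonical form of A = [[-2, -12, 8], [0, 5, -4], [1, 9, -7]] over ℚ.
The invariant factors of A (the non-unit diagonal entries of the Smith normal form of xI - A over ℚ[x]) are (x + 1)(x^2 + 3x - 6), each dividing the next. The characteristic polynomial is their product, (x + 1)(x^2 + 3x - 6).

The rational canonical form is the block-diagonal matrix of companion matrices C(f_i):
R = [[0, 0, 6], [1, 0, 3], [0, 1, -4]].

Note the characteristic polynomial does not split into linear factors over ℚ, so A has no Jordan form over ℚ; the rational canonical form exists over any field.

R = [[0, 0, 6], [1, 0, 3], [0, 1, -4]]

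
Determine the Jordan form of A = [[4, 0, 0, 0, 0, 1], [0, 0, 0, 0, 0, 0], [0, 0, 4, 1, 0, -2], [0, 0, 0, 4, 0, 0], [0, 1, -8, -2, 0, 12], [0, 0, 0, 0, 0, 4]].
J = [[0, 1, 0, 0, 0, 0], [0, 0, 0, 0, 0, 0], [0, 0, 4, 1, 0, 0], [0, 0, 0, 4, 0, 0], [0, 0, 0, 0, 4, 1], [0, 0, 0, 0, 0, 4]]

The characteristic polynomial is det(xI - A) = x^2(x - 4)^4, so the eigenvalues are 0 (algebraic multiplicity 2), 4 (algebraic multiplicity 4).

For λ = 0: rank(A) = 5, rank(A^2) = 4. The eigenspace has dimension 6 - 5 = 1, so there is 1 Jordan block; the rank sequence gives block sizes [2].

For λ = 4: rank(A - 4I) = 4, rank((A - 4I)^2) = 2. The eigenspace has dimension 6 - 4 = 2, so there are 2 Jordan blocks; the rank sequence gives block sizes [2, 2].

Assembling the blocks gives the Jordan form J above.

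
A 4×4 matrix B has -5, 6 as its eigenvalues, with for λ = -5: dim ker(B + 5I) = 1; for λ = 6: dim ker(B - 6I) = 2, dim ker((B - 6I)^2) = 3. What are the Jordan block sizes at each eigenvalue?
λ = -5: successive nullity increments [1] count blocks of size ≥ k; block sizes are [1].
λ = 6: successive nullity increments [2, 1] count blocks of size ≥ k; block sizes are [2, 1].

Jordan blocks: (-5, 1), (6, 2), (6, 1)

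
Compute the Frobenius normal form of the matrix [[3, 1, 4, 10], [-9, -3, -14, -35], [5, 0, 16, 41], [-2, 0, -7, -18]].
R = [[0, 0, 0, -1], [1, 0, 0, 2], [0, 1, 0, 1], [0, 0, 1, -2]]

The invariant factors of A (the non-unit diagonal entries of the Smith normal form of xI - A over ℚ[x]) are (x^2 + x - 1)^2, each dividing the next. The characteristic polynomial is their product, (x^2 + x - 1)^2.

The rational canonical form is the block-diagonal matrix of companion matrices C(f_i):
R = [[0, 0, 0, -1], [1, 0, 0, 2], [0, 1, 0, 1], [0, 0, 1, -2]].

Note the characteristic polynomial does not split into linear factors over ℚ, so A has no Jordan form over ℚ; the rational canonical form exists over any field.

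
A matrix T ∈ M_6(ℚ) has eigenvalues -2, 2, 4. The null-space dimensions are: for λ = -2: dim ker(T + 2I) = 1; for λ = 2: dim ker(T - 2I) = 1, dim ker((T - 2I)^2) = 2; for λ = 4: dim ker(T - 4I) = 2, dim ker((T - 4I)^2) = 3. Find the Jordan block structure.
λ = -2: successive nullity increments [1] count blocks of size ≥ k; block sizes are [1].
λ = 2: successive nullity increments [1, 1] count blocks of size ≥ k; block sizes are [2].
λ = 4: successive nullity increments [2, 1] count blocks of size ≥ k; block sizes are [2, 1].

Jordan blocks: (-2, 1), (2, 2), (4, 2), (4, 1)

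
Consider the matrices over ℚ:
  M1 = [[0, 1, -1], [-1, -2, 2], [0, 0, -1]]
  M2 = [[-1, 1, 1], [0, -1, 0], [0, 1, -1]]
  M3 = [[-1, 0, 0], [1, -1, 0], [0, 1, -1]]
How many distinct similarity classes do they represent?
1 class: {M1, M2, M3}

Characteristic polynomials: χ_{M1} = (x + 1)^3, χ_{M2} = (x + 1)^3, χ_{M3} = (x + 1)^3.

{M1, M2, M3}: invariant factors (x + 1)^3.

Matrices are similar if and only if their invariant-factor lists agree; the partition into similarity classes is {M1, M2, M3}.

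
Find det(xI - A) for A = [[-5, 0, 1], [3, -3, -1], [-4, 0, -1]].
χ_A(x) = (x + 3)^3

xI - A = [[x + 5, 0, -1], [-3, x + 3, 1], [4, 0, x + 1]].

Expanding det(xI - A) along the first row:
det(xI - A) = + (x + 5)·det([[x + 3, 1], [0, x + 1]]) - (0)·det([[-3, 1], [4, x + 1]]) + (-1)·det([[-3, x + 3], [4, 0]]).

Evaluating gives χ_A(x) = x^3 + 9x^2 + 27x + 27 = (x + 3)^3.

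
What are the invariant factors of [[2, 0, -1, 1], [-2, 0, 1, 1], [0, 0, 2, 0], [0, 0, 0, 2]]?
x - 2, x(x - 2)^2

The Jordan structure of A has elementary divisors x, (x - 2)^2, (x - 2). Arranging the block sizes at each eigenvalue in decreasing order and taking row products gives the invariant factors.

Invariant factors (smallest first, each dividing the next): x - 2, x(x - 2)^2.

Check: the last factor x(x - 2)^2 is the minimal polynomial, and the product x(x - 2)^3 is the characteristic polynomial.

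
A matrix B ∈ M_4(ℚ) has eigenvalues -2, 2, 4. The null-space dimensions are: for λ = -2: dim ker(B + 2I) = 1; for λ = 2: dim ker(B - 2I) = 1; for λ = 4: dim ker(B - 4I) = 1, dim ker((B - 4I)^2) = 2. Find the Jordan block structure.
Jordan blocks: (-2, 1), (2, 1), (4, 2)

λ = -2: successive nullity increments [1] count blocks of size ≥ k; block sizes are [1].
λ = 2: successive nullity increments [1] count blocks of size ≥ k; block sizes are [1].
λ = 4: successive nullity increments [1, 1] count blocks of size ≥ k; block sizes are [2].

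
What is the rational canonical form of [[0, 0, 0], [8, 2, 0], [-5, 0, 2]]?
The invariant factors of A (the non-unit diagonal entries of the Smith normal form of xI - A over ℚ[x]) are x - 2, x(x - 2), each dividing the next. The characteristic polynomial is their product, x(x - 2)^2.

The rational canonical form is the block-diagonal matrix of companion matrices C(f_i):
R = [[2, 0, 0], [0, 0, 0], [0, 1, 2]].

R = [[2, 0, 0], [0, 0, 0], [0, 1, 2]]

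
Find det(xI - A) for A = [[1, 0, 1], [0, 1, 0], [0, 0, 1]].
χ_A(x) = (x - 1)^3

xI - A = [[x - 1, 0, -1], [0, x - 1, 0], [0, 0, x - 1]].

Expanding det(xI - A) along the first row:
det(xI - A) = + (x - 1)·det([[x - 1, 0], [0, x - 1]]) - (0)·det([[0, 0], [0, x - 1]]) + (-1)·det([[0, x - 1], [0, 0]]).

Evaluating gives χ_A(x) = x^3 - 3x^2 + 3x - 1 = (x - 1)^3.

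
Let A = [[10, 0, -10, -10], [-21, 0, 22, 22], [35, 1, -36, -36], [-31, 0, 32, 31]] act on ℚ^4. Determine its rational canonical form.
The invariant factors of A (the non-unit diagonal entries of the Smith normal form of xI - A over ℚ[x]) are (x - 5)(x^3 + 4x - 2), each dividing the next. The characteristic polynomial is their product, (x - 5)(x^3 + 4x - 2).

The rational canonical form is the block-diagonal matrix of companion matrices C(f_i):
R = [[0, 0, 0, -10], [1, 0, 0, 22], [0, 1, 0, -4], [0, 0, 1, 5]].

Note the characteristic polynomial does not split into linear factors over ℚ, so A has no Jordan form over ℚ; the rational canonical form exists over any field.

R = [[0, 0, 0, -10], [1, 0, 0, 22], [0, 1, 0, -4], [0, 0, 1, 5]]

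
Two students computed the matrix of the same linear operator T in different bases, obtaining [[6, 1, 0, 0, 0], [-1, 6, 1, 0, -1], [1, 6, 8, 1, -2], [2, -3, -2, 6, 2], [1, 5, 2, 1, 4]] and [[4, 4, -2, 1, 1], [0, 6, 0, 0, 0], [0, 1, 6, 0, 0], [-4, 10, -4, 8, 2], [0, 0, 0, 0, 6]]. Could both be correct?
Both have characteristic polynomial (x - 6)^5, but the minimal polynomial of A is (x - 6)^3 while the minimal polynomial of B is (x - 6)^2. The minimal polynomial is a similarity invariant, so A and B are not similar.

No.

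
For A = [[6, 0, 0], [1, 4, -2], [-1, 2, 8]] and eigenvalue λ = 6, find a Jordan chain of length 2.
v_1 = [[-1, 0, -1]]^T, v_2 = [[0, 1, -1]]^T

We seek v_1 ∈ ker((A - 6I)^2) \ ker(A - 6I), then set v_{i+1} = (A - 6I) v_i.

One such chain is v_1 = [[-1, 0, -1]]^T, v_2 = [[0, 1, -1]]^T. Check: (A - 6I) v_2 = [[0, 0, 0]]^T = 0.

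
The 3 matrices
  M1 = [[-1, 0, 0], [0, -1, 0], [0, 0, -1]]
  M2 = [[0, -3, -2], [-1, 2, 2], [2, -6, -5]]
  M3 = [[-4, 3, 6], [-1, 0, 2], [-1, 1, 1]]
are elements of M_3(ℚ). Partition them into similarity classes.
Characteristic polynomials: χ_{M1} = (x + 1)^3, χ_{M2} = (x + 1)^3, χ_{M3} = (x + 1)^3.

{M1}: invariant factors x + 1, x + 1, x + 1.

{M2, M3}: invariant factors x + 1, (x + 1)^2.

Matrices are similar if and only if their invariant-factor lists agree; the partition into similarity classes is {M1}, {M2, M3}.

2 classes: {M1}, {M2, M3}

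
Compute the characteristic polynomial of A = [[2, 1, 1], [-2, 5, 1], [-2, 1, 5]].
χ_A(x) = (x - 4)^3

xI - A = [[x - 2, -1, -1], [2, x - 5, -1], [2, -1, x - 5]].

Expanding det(xI - A) along the first row:
det(xI - A) = + (x - 2)·det([[x - 5, -1], [-1, x - 5]]) - (-1)·det([[2, -1], [2, x - 5]]) + (-1)·det([[2, x - 5], [2, -1]]).

Evaluating gives χ_A(x) = x^3 - 12x^2 + 48x - 64 = (x - 4)^3.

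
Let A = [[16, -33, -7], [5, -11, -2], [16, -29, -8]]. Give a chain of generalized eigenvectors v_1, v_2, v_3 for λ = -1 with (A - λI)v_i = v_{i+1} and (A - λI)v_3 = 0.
We seek v_1 ∈ ker((A + I)^3) \ ker((A + I)^2), then set v_{i+1} = (A + I) v_i.

One such chain is v_1 = [[1, 0, 2]]^T, v_2 = [[3, 1, 2]]^T, v_3 = [[4, 1, 5]]^T. Check: (A + I) v_3 = [[0, 0, 0]]^T = 0.

v_1 = [[1, 0, 2]]^T, v_2 = [[3, 1, 2]]^T, v_3 = [[4, 1, 5]]^T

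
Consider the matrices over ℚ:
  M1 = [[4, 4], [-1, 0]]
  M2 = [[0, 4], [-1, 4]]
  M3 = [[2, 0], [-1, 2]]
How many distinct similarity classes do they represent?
1 class: {M1, M2, M3}

Characteristic polynomials: χ_{M1} = (x - 2)^2, χ_{M2} = (x - 2)^2, χ_{M3} = (x - 2)^2.

{M1, M2, M3}: invariant factors (x - 2)^2.

Matrices are similar if and only if their invariant-factor lists agree; the partition into similarity classes is {M1, M2, M3}.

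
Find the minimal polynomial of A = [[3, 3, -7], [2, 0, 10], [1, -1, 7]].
The characteristic polynomial factors as (x - 4)^2(x - 2). The minimal polynomial is ∏(x - λ)^{k_λ} where k_λ is the size of the largest Jordan block at λ.

For λ = 2: rank(A - 2I) = 2, and the largest Jordan block has size 1 (the smallest k with rank((A - 2I)^k) = rank((A - 2I)^(k+1))).
For λ = 4: rank(A - 4I) = 2, and the largest Jordan block has size 2 (the smallest k with rank((A - 4I)^k) = rank((A - 4I)^(k+1))).

So m_A(x) = (x - 4)^2(x - 2).

m_A(x) = (x - 4)^2(x - 2)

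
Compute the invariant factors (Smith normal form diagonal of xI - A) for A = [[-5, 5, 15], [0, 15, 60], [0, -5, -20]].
The Jordan structure of A has elementary divisors (x + 5), (x + 5), x. Arranging the block sizes at each eigenvalue in decreasing order and taking row products gives the invariant factors.

Invariant factors (smallest first, each dividing the next): x + 5, x(x + 5).

Check: the last factor x(x + 5) is the minimal polynomial, and the product x(x + 5)^2 is the characteristic polynomial.

x + 5, x(x + 5)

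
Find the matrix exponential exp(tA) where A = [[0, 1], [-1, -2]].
e^{tA} = [[(t + 1)*e^{-t}, t*e^{-t}], [-t*e^{-t}, (1 - t)*e^{-t}]]

A has Jordan form J = [[-1, 1], [0, -1]] with A = PJP^{-1}, so e^{tA} = P e^{tJ} P^{-1}.

For a Jordan block J_k(λ), e^{tJ_k(λ)} = e^{λt} · (I + tN + t^2 N^2/2! + ... + t^{k-1} N^{k-1}/(k-1)!) where N is the nilpotent superdiagonal part.

Assembling the blocks and conjugating back gives the entries of e^{tA} as shown above.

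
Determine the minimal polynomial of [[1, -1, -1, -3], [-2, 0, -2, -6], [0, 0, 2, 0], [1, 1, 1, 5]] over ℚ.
m_A(x) = (x - 2)^2

The characteristic polynomial factors as (x - 2)^4. The minimal polynomial is ∏(x - λ)^{k_λ} where k_λ is the size of the largest Jordan block at λ.

For λ = 2: rank(A - 2I) = 1, and the largest Jordan block has size 2 (the smallest k with rank((A - 2I)^k) = rank((A - 2I)^(k+1))).

So m_A(x) = (x - 2)^2.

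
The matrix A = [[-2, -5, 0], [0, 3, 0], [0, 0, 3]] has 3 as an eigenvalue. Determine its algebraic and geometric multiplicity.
algebraic multiplicity 2, geometric multiplicity 2

The characteristic polynomial is (x - 3)^2(x + 2), so the factor x - 3 appears with exponent 2: the algebraic multiplicity is 2.

rank(A - 3I) = 1, so the eigenspace has dimension 3 - 1 = 2: the geometric multiplicity is 2.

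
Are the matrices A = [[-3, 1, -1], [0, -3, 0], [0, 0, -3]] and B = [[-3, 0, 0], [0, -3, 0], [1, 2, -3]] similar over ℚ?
Two matrices over a field are similar if and only if they have the same invariant factors.

Both A and B have characteristic polynomial (x + 3)^3 and minimal polynomial (x + 3)^2. Computing further, both have invariant factors x + 3, (x + 3)^2. Hence A and B are similar.

Yes.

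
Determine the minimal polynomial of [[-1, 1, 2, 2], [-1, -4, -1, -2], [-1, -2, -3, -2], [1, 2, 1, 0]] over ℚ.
The characteristic polynomial factors as (x + 2)^4. The minimal polynomial is ∏(x - λ)^{k_λ} where k_λ is the size of the largest Jordan block at λ.

For λ = -2: rank(A + 2I) = 2, and the largest Jordan block has size 3 (the smallest k with rank((A + 2I)^k) = rank((A + 2I)^(k+1))).

So m_A(x) = (x + 2)^3.

m_A(x) = (x + 2)^3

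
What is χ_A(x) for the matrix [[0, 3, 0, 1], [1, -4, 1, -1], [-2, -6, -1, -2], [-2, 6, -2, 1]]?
χ_A(x) = (x + 1)^4

xI - A = [[x, -3, 0, -1], [-1, x + 4, -1, 1], [2, 6, x + 1, 2], [2, -6, 2, x - 1]].

Expanding det(xI - A) along the first row:
det(xI - A) = + (x)·det([[x + 4, -1, 1], [6, x + 1, 2], [-6, 2, x - 1]]) - (-3)·det([[-1, -1, 1], [2, x + 1, 2], [2, 2, x - 1]]) + (0)·det([[-1, x + 4, 1], [2, 6, 2], [2, -6, x - 1]]) - (-1)·det([[-1, x + 4, -1], [2, 6, x + 1], [2, -6, 2]]).

Evaluating gives χ_A(x) = x^4 + 4x^3 + 6x^2 + 4x + 1 = (x + 1)^4.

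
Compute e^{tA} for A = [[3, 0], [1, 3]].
A has Jordan form J = [[3, 1], [0, 3]] with A = PJP^{-1}, so e^{tA} = P e^{tJ} P^{-1}.

For a Jordan block J_k(λ), e^{tJ_k(λ)} = e^{λt} · (I + tN + t^2 N^2/2! + ... + t^{k-1} N^{k-1}/(k-1)!) where N is the nilpotent superdiagonal part.

Assembling the blocks and conjugating back gives the entries of e^{tA} as shown above.

e^{tA} = [[e^{3*t}, 0], [t*e^{3*t}, e^{3*t}]]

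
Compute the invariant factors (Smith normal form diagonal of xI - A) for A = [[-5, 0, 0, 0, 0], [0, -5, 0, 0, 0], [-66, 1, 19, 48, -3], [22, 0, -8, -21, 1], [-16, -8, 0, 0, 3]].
The Jordan structure of A has elementary divisors (x + 5)^2, (x + 5), (x - 3)^2. Arranging the block sizes at each eigenvalue in decreasing order and taking row products gives the invariant factors.

Invariant factors (smallest first, each dividing the next): x + 5, (x - 3)^2(x + 5)^2.

Check: the last factor (x - 3)^2(x + 5)^2 is the minimal polynomial, and the product (x - 3)^2(x + 5)^3 is the characteristic polynomial.

x + 5, (x - 3)^2(x + 5)^2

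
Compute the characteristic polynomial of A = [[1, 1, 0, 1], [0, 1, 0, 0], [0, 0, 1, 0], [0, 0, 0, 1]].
χ_A(x) = (x - 1)^4

xI - A = [[x - 1, -1, 0, -1], [0, x - 1, 0, 0], [0, 0, x - 1, 0], [0, 0, 0, x - 1]].

Expanding det(xI - A) along the first row:
det(xI - A) = + (x - 1)·det([[x - 1, 0, 0], [0, x - 1, 0], [0, 0, x - 1]]) - (-1)·det([[0, 0, 0], [0, x - 1, 0], [0, 0, x - 1]]) + (0)·det([[0, x - 1, 0], [0, 0, 0], [0, 0, x - 1]]) - (-1)·det([[0, x - 1, 0], [0, 0, x - 1], [0, 0, 0]]).

Evaluating gives χ_A(x) = x^4 - 4x^3 + 6x^2 - 4x + 1 = (x - 1)^4.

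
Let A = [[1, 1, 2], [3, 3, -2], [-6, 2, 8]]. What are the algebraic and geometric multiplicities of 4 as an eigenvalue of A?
The characteristic polynomial is (x - 4)^3, so the factor x - 4 appears with exponent 3: the algebraic multiplicity is 3.

rank(A - 4I) = 1, so the eigenspace has dimension 3 - 1 = 2: the geometric multiplicity is 2.

Since 2 < 3, A is not diagonalizable.

algebraic multiplicity 3, geometric multiplicity 2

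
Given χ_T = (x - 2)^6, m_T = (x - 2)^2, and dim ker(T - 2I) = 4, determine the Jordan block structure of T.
λ = 2: algebraic multiplicity 6 (exponent in χ_T), largest block size 2 (exponent in m_T), 4 blocks (geometric multiplicity). These force block sizes [2, 2, 1, 1].

Jordan blocks: (2, 2), (2, 2), (2, 1), (2, 1)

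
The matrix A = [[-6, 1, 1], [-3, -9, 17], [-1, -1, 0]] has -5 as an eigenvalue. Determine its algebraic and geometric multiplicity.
The characteristic polynomial is (x + 5)^3, so the factor x + 5 appears with exponent 3: the algebraic multiplicity is 3.

rank(A + 5I) = 2, so the eigenspace has dimension 3 - 2 = 1: the geometric multiplicity is 1.

Since 1 < 3, A is not diagonalizable.

algebraic multiplicity 3, geometric multiplicity 1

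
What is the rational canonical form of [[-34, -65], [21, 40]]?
R = [[0, -5], [1, 6]]

The invariant factors of A (the non-unit diagonal entries of the Smith normal form of xI - A over ℚ[x]) are (x - 5)(x - 1), each dividing the next. The characteristic polynomial is their product, (x - 5)(x - 1).

The rational canonical form is the block-diagonal matrix of companion matrices C(f_i):
R = [[0, -5], [1, 6]].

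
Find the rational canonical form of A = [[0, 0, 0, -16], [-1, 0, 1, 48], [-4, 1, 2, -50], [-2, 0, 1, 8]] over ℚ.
The invariant factors of A (the non-unit diagonal entries of the Smith normal form of xI - A over ℚ[x]) are (x - 4)^2(x - 1)^2, each dividing the next. The characteristic polynomial is their product, (x - 4)^2(x - 1)^2.

The rational canonical form is the block-diagonal matrix of companion matrices C(f_i):
R = [[0, 0, 0, -16], [1, 0, 0, 40], [0, 1, 0, -33], [0, 0, 1, 10]].

R = [[0, 0, 0, -16], [1, 0, 0, 40], [0, 1, 0, -33], [0, 0, 1, 10]]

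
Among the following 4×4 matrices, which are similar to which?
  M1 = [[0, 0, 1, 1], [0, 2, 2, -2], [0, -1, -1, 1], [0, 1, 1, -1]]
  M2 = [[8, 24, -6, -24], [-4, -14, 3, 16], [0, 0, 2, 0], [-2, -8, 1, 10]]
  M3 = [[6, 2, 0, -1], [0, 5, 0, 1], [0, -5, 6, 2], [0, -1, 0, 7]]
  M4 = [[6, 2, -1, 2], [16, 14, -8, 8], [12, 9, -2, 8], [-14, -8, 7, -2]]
4 classes: {M1}, {M2}, {M3}, {M4}

Characteristic polynomials: χ_{M1} = x^4, χ_{M2} = x(x - 2)^3, χ_{M3} = (x - 6)^4, χ_{M4} = (x - 4)^4.

{M1}: invariant factors x^2, x^2.

{M2}: invariant factors x - 2, x(x - 2)^2.

{M3}: invariant factors x - 6, (x - 6)^3.

{M4}: invariant factors x - 4, (x - 4)^3.

Matrices are similar if and only if their invariant-factor lists agree; the partition into similarity classes is {M1}, {M2}, {M3}, {M4}.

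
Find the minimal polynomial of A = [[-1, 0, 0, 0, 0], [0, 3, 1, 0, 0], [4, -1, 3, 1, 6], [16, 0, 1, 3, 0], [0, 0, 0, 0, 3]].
m_A(x) = (x - 3)^3(x + 1)

The characteristic polynomial factors as (x - 3)^4(x + 1). The minimal polynomial is ∏(x - λ)^{k_λ} where k_λ is the size of the largest Jordan block at λ.

For λ = -1: rank(A + I) = 4, and the largest Jordan block has size 1 (the smallest k with rank((A + I)^k) = rank((A + I)^(k+1))).
For λ = 3: rank(A - 3I) = 3, and the largest Jordan block has size 3 (the smallest k with rank((A - 3I)^k) = rank((A - 3I)^(k+1))).

So m_A(x) = (x - 3)^3(x + 1).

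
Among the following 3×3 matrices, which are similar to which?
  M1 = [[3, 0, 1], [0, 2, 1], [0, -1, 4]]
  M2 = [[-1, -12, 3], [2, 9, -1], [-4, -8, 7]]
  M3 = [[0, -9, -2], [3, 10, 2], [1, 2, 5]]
Characteristic polynomials: χ_{M1} = (x - 3)^3, χ_{M2} = (x - 5)^3, χ_{M3} = (x - 5)^3.

{M1}: invariant factors (x - 3)^3.

{M2}: invariant factors x - 5, (x - 5)^2.

{M3}: invariant factors (x - 5)^3.

Matrices are similar if and only if their invariant-factor lists agree; the partition into similarity classes is {M1}, {M2}, {M3}.

3 classes: {M1}, {M2}, {M3}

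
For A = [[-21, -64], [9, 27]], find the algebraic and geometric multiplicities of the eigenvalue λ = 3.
algebraic multiplicity 2, geometric multiplicity 1

The characteristic polynomial is (x - 3)^2, so the factor x - 3 appears with exponent 2: the algebraic multiplicity is 2.

rank(A - 3I) = 1, so the eigenspace has dimension 2 - 1 = 1: the geometric multiplicity is 1.

Since 1 < 2, A is not diagonalizable.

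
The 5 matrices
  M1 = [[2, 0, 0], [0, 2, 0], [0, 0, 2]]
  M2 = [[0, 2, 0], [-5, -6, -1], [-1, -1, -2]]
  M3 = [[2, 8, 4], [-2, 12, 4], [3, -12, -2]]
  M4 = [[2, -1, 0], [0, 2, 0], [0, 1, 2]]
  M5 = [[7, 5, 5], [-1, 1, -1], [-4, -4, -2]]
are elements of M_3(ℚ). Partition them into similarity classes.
Characteristic polynomials: χ_{M1} = (x - 2)^3, χ_{M2} = (x + 2)(x + 3)^2, χ_{M3} = (x - 4)^3, χ_{M4} = (x - 2)^3, χ_{M5} = (x - 2)^3.

{M1}: invariant factors x - 2, x - 2, x - 2.

{M2}: invariant factors (x + 2)(x + 3)^2.

{M3}: invariant factors x - 4, (x - 4)^2.

{M4, M5}: invariant factors x - 2, (x - 2)^2.

Matrices are similar if and only if their invariant-factor lists agree; the partition into similarity classes is {M1}, {M2}, {M3}, {M4, M5}.

4 classes: {M1}, {M2}, {M3}, {M4, M5}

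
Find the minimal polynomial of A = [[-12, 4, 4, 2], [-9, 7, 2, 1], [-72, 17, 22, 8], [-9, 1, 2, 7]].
m_A(x) = (x - 6)^3

The characteristic polynomial factors as (x - 6)^4. The minimal polynomial is ∏(x - λ)^{k_λ} where k_λ is the size of the largest Jordan block at λ.

For λ = 6: rank(A - 6I) = 2, and the largest Jordan block has size 3 (the smallest k with rank((A - 6I)^k) = rank((A - 6I)^(k+1))).

So m_A(x) = (x - 6)^3.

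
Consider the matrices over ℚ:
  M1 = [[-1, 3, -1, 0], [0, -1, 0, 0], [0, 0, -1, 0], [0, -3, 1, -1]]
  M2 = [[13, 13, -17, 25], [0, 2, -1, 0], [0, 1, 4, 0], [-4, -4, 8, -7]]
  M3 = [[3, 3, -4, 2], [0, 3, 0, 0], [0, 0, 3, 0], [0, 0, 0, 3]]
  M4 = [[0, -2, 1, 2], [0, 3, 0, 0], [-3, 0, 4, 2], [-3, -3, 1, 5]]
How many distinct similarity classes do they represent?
Characteristic polynomials: χ_{M1} = (x + 1)^4, χ_{M2} = (x - 3)^4, χ_{M3} = (x - 3)^4, χ_{M4} = (x - 3)^4.

{M1}: invariant factors x + 1, x + 1, (x + 1)^2.

{M2, M4}: invariant factors (x - 3)^2, (x - 3)^2.

{M3}: invariant factors x - 3, x - 3, (x - 3)^2.

Matrices are similar if and only if their invariant-factor lists agree; the partition into similarity classes is {M1}, {M2, M4}, {M3}.

3 classes: {M1}, {M2, M4}, {M3}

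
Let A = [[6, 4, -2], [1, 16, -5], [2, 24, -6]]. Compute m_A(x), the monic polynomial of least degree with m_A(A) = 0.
m_A(x) = (x - 6)^2(x - 4)

The characteristic polynomial factors as (x - 6)^2(x - 4). The minimal polynomial is ∏(x - λ)^{k_λ} where k_λ is the size of the largest Jordan block at λ.

For λ = 4: rank(A - 4I) = 2, and the largest Jordan block has size 1 (the smallest k with rank((A - 4I)^k) = rank((A - 4I)^(k+1))).
For λ = 6: rank(A - 6I) = 2, and the largest Jordan block has size 2 (the smallest k with rank((A - 6I)^k) = rank((A - 6I)^(k+1))).

So m_A(x) = (x - 6)^2(x - 4).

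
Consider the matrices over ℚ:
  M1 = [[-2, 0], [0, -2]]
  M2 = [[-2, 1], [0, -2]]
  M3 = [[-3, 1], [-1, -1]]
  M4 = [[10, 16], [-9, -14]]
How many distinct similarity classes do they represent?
Characteristic polynomials: χ_{M1} = (x + 2)^2, χ_{M2} = (x + 2)^2, χ_{M3} = (x + 2)^2, χ_{M4} = (x + 2)^2.

{M1}: invariant factors x + 2, x + 2.

{M2, M3, M4}: invariant factors (x + 2)^2.

Matrices are similar if and only if their invariant-factor lists agree; the partition into similarity classes is {M1}, {M2, M3, M4}.

2 classes: {M1}, {M2, M3, M4}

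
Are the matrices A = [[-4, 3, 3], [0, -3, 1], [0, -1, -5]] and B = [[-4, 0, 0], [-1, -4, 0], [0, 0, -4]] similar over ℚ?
Two matrices over a field are similar if and only if they have the same invariant factors.

Both A and B have characteristic polynomial (x + 4)^3 and minimal polynomial (x + 4)^2. Computing further, both have invariant factors x + 4, (x + 4)^2. Hence A and B are similar.

Yes.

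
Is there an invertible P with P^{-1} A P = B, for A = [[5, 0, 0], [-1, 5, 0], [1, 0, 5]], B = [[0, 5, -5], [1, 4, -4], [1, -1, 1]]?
trace(A) = 15 but trace(B) = 5. The trace is a similarity invariant, so A and B are not similar.

No.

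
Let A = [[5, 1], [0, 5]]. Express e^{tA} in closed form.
A has Jordan form J = [[5, 1], [0, 5]] with A = PJP^{-1}, so e^{tA} = P e^{tJ} P^{-1}.

For a Jordan block J_k(λ), e^{tJ_k(λ)} = e^{λt} · (I + tN + t^2 N^2/2! + ... + t^{k-1} N^{k-1}/(k-1)!) where N is the nilpotent superdiagonal part.

Assembling the blocks and conjugating back gives the entries of e^{tA} as shown above.

e^{tA} = [[e^{5*t}, t*e^{5*t}], [0, e^{5*t}]]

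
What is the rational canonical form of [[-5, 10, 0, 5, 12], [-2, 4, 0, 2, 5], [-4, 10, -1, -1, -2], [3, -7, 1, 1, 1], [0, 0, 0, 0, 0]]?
R = [[0, 0, 0, 0, 0], [1, 0, 0, 0, 0], [0, 1, 0, 0, 1], [0, 0, 1, 0, 1], [0, 0, 0, 1, -1]]

The invariant factors of A (the non-unit diagonal entries of the Smith normal form of xI - A over ℚ[x]) are x^2(x - 1)(x + 1)^2, each dividing the next. The characteristic polynomial is their product, x^2(x - 1)(x + 1)^2.

The rational canonical form is the block-diagonal matrix of companion matrices C(f_i):
R = [[0, 0, 0, 0, 0], [1, 0, 0, 0, 0], [0, 1, 0, 0, 1], [0, 0, 1, 0, 1], [0, 0, 0, 1, -1]].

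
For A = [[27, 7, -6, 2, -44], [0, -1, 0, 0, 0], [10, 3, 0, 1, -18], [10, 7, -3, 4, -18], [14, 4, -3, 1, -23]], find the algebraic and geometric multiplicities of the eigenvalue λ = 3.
algebraic multiplicity 3, geometric multiplicity 2

The characteristic polynomial is (x - 3)^3(x + 1)^2, so the factor x - 3 appears with exponent 3: the algebraic multiplicity is 3.

rank(A - 3I) = 3, so the eigenspace has dimension 5 - 3 = 2: the geometric multiplicity is 2.

Since 2 < 3, A is not diagonalizable.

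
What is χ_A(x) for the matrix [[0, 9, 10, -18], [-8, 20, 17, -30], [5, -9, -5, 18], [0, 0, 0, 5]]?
xI - A = [[x, -9, -10, 18], [8, x - 20, -17, 30], [-5, 9, x + 5, -18], [0, 0, 0, x - 5]].

Expanding det(xI - A) along the first row:
det(xI - A) = + (x)·det([[x - 20, -17, 30], [9, x + 5, -18], [0, 0, x - 5]]) - (-9)·det([[8, -17, 30], [-5, x + 5, -18], [0, 0, x - 5]]) + (-10)·det([[8, x - 20, 30], [-5, 9, -18], [0, 0, x - 5]]) - (18)·det([[8, x - 20, -17], [-5, 9, x + 5], [0, 0, 0]]).

Evaluating gives χ_A(x) = x^4 - 20x^3 + 150x^2 - 500x + 625 = (x - 5)^4.

χ_A(x) = (x - 5)^4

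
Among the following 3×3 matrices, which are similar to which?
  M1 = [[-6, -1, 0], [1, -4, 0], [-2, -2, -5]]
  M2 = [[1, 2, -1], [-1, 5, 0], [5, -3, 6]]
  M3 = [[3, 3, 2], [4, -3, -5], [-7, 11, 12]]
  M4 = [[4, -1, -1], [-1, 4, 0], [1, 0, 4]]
Characteristic polynomials: χ_{M1} = (x + 5)^3, χ_{M2} = (x - 4)^3, χ_{M3} = (x - 4)^3, χ_{M4} = (x - 4)^3.

{M1}: invariant factors x + 5, (x + 5)^2.

{M2, M3, M4}: invariant factors (x - 4)^3.

Matrices are similar if and only if their invariant-factor lists agree; the partition into similarity classes is {M1}, {M2, M3, M4}.

2 classes: {M1}, {M2, M3, M4}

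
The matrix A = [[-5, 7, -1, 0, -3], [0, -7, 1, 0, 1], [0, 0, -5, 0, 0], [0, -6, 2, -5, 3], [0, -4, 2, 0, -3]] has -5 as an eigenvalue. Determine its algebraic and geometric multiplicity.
algebraic multiplicity 5, geometric multiplicity 2

The characteristic polynomial is (x + 5)^5, so the factor x + 5 appears with exponent 5: the algebraic multiplicity is 5.

rank(A + 5I) = 3, so the eigenspace has dimension 5 - 3 = 2: the geometric multiplicity is 2.

Since 2 < 5, A is not diagonalizable.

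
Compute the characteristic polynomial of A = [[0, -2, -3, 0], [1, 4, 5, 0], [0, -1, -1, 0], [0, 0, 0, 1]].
xI - A = [[x, 2, 3, 0], [-1, x - 4, -5, 0], [0, 1, x + 1, 0], [0, 0, 0, x - 1]].

Expanding det(xI - A) along the first row:
det(xI - A) = + (x)·det([[x - 4, -5, 0], [1, x + 1, 0], [0, 0, x - 1]]) - (2)·det([[-1, -5, 0], [0, x + 1, 0], [0, 0, x - 1]]) + (3)·det([[-1, x - 4, 0], [0, 1, 0], [0, 0, x - 1]]) - (0)·det([[-1, x - 4, -5], [0, 1, x + 1], [0, 0, 0]]).

Evaluating gives χ_A(x) = x^4 - 4x^3 + 6x^2 - 4x + 1 = (x - 1)^4.

χ_A(x) = (x - 1)^4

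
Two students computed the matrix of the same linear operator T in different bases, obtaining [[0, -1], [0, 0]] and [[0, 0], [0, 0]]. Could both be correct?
Both have characteristic polynomial x^2, but the minimal polynomial of A is x^2 while the minimal polynomial of B is x. The minimal polynomial is a similarity invariant, so A and B are not similar.

No.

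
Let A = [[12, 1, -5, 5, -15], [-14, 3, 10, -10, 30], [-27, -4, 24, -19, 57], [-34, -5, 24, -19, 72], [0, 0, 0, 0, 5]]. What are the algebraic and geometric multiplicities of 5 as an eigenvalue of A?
algebraic multiplicity 5, geometric multiplicity 3

The characteristic polynomial is (x - 5)^5, so the factor x - 5 appears with exponent 5: the algebraic multiplicity is 5.

rank(A - 5I) = 2, so the eigenspace has dimension 5 - 2 = 3: the geometric multiplicity is 3.

Since 3 < 5, A is not diagonalizable.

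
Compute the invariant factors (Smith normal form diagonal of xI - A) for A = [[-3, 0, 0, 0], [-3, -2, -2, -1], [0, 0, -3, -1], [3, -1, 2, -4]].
x + 3, (x + 3)^3

The Jordan structure of A has elementary divisors (x + 3)^3, (x + 3). Arranging the block sizes at each eigenvalue in decreasing order and taking row products gives the invariant factors.

Invariant factors (smallest first, each dividing the next): x + 3, (x + 3)^3.

Check: the last factor (x + 3)^3 is the minimal polynomial, and the product (x + 3)^4 is the characteristic polynomial.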